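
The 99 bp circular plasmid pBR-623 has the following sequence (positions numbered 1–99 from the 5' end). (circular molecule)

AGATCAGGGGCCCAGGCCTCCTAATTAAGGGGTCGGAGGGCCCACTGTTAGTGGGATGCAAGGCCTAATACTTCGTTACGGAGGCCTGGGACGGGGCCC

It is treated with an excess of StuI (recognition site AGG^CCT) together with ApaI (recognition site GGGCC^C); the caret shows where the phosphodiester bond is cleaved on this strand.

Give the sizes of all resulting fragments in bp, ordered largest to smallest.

StuI sites (AGGCCT) start at positions 14, 61, 82.
StuI cuts after base 3 of each site, so after positions 16, 63, 84.
ApaI sites (GGGCCC) start at positions 8, 38, 94.
ApaI cuts after base 5 of each site (before the last base), so after positions 12, 42, 98.
Combined cut positions: 12, 16, 42, 63, 84, 98.
Circular molecule, 6 cuts → 6 fragments:
  13–16 → 4 bp
  17–42 → 26 bp
  43–63 → 21 bp
  64–84 → 21 bp
  85–98 → 14 bp
  99–99 then 1–12 → 1 + 12 = 13 bp
Sorted largest to smallest: 26, 21, 21, 14, 13, 4 bp.

26, 21, 21, 14, 13, 4 bp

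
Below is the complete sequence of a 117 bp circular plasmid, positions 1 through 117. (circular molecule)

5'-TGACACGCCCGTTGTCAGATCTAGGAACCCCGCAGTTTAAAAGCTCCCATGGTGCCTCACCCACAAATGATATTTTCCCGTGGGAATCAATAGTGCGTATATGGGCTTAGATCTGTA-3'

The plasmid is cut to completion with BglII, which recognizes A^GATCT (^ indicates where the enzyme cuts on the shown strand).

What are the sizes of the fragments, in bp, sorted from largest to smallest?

92, 25 bp

BglII sites (AGATCT) start at positions 17, 109.
BglII cuts after the first base of each site, so after positions 17, 109.
Circular molecule, 2 cuts → 2 fragments:
  18–109 → 92 bp
  110–117 then 1–17 → 8 + 17 = 25 bp
Sorted largest to smallest: 92, 25 bp.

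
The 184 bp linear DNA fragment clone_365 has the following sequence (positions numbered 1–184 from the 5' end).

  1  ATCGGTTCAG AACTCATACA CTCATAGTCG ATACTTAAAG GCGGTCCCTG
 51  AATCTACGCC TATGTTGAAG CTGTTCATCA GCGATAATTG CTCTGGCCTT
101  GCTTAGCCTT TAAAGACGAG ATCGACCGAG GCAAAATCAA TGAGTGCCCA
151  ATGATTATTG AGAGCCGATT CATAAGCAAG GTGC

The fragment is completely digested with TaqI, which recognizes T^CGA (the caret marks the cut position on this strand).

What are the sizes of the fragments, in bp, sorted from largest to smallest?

94, 62, 28 bp

TaqI sites (TCGA) start at positions 28, 122.
TaqI cuts after the first base of each site, so after positions 28, 122.
Linear molecule, 2 cuts → 3 fragments:
  1–28 → 28 bp
  29–122 → 94 bp
  123–184 → 62 bp
Sorted largest to smallest: 94, 62, 28 bp.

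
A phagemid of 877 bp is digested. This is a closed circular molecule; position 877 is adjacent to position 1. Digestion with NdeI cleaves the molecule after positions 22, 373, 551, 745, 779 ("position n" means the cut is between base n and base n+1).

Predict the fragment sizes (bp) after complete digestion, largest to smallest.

351, 194, 178, 120, 34 bp

Circular molecule, 5 cuts → 5 fragments:
  373 − 22 = 351 bp
  551 − 373 = 178 bp
  745 − 551 = 194 bp
  779 − 745 = 34 bp
  wrap: 877 − 779 + 22 = 120 bp
Sorted largest to smallest: 351, 194, 178, 120, 34 bp.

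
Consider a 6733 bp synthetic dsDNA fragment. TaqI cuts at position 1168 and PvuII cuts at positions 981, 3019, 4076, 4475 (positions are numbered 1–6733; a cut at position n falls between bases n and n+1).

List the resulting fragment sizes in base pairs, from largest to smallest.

Combined cut positions (sorted): 981, 1168, 3019, 4076, 4475.
Linear molecule, 5 cuts → 6 fragments:
  981 − 0 = 981 bp
  1168 − 981 = 187 bp
  3019 − 1168 = 1851 bp
  4076 − 3019 = 1057 bp
  4475 − 4076 = 399 bp
  6733 − 4475 = 2258 bp
Sorted largest to smallest: 2258, 1851, 1057, 981, 399, 187 bp.

2258, 1851, 1057, 981, 399, 187 bp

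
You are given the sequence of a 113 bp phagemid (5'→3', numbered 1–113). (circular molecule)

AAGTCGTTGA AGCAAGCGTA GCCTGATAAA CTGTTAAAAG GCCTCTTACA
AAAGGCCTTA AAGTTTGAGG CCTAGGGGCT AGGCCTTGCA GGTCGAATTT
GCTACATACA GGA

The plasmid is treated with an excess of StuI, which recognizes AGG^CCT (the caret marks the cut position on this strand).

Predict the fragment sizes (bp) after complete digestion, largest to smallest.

71, 15, 14, 13 bp

StuI sites (AGGCCT) start at positions 39, 53, 68, 81.
StuI cuts after base 3 of each site, so after positions 41, 55, 70, 83.
Circular molecule, 4 cuts → 4 fragments:
  42–55 → 14 bp
  56–70 → 15 bp
  71–83 → 13 bp
  84–113 then 1–41 → 30 + 41 = 71 bp
Sorted largest to smallest: 71, 15, 14, 13 bp.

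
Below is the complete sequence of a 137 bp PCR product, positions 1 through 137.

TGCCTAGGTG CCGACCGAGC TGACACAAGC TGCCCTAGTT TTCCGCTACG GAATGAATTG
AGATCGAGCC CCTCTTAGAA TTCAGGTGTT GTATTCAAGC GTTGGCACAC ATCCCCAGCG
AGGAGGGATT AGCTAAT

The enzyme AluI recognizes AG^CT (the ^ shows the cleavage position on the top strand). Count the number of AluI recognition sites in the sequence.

AGCT occurs starting at positions 18, 28, 131.
AluI cuts at 3 sites.

3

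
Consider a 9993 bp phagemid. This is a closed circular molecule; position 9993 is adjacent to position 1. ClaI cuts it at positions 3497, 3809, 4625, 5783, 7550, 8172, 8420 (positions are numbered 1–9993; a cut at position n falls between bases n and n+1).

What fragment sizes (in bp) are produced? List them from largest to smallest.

Circular molecule, 7 cuts → 7 fragments:
  3809 − 3497 = 312 bp
  4625 − 3809 = 816 bp
  5783 − 4625 = 1158 bp
  7550 − 5783 = 1767 bp
  8172 − 7550 = 622 bp
  8420 − 8172 = 248 bp
  wrap: 9993 − 8420 + 3497 = 5070 bp
Sorted largest to smallest: 5070, 1767, 1158, 816, 622, 312, 248 bp.

5070, 1767, 1158, 816, 622, 312, 248 bp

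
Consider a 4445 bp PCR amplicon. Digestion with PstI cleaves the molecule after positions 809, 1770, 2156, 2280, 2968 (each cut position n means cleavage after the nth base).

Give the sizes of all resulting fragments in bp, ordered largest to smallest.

1477, 961, 809, 688, 386, 124 bp

Linear molecule, 5 cuts → 6 fragments:
  809 − 0 = 809 bp
  1770 − 809 = 961 bp
  2156 − 1770 = 386 bp
  2280 − 2156 = 124 bp
  2968 − 2280 = 688 bp
  4445 − 2968 = 1477 bp
Sorted largest to smallest: 1477, 961, 809, 688, 386, 124 bp.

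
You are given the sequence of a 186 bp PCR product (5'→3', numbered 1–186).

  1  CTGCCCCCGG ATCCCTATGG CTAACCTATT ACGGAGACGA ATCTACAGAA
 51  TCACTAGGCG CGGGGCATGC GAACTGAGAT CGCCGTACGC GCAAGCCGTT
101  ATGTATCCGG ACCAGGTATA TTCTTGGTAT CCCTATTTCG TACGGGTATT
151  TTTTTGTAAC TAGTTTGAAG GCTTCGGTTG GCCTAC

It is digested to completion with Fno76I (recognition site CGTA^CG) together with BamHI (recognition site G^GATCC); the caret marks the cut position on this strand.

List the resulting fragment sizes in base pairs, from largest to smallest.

Fno76I sites (CGTACG) start at positions 84, 139.
Fno76I cuts after base 4 of each site, so after positions 87, 142.
The BamHI site (GGATCC) starts at position 9.
BamHI cuts after the first base of each site, so after position 9.
Combined cut positions: 9, 87, 142.
Linear molecule, 3 cuts → 4 fragments:
  1–9 → 9 bp
  10–87 → 78 bp
  88–142 → 55 bp
  143–186 → 44 bp
Sorted largest to smallest: 78, 55, 44, 9 bp.

78, 55, 44, 9 bp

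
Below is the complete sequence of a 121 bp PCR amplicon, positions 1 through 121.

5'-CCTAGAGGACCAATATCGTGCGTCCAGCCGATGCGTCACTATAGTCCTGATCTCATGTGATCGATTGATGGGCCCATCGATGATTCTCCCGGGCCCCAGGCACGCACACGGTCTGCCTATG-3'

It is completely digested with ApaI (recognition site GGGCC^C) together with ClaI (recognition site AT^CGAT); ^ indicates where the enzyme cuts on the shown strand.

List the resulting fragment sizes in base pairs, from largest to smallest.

61, 26, 18, 13, 3 bp

ApaI sites (GGGCCC) start at positions 70, 91.
ApaI cuts after base 5 of each site (before the last base), so after positions 74, 95.
ClaI sites (ATCGAT) start at positions 60, 76.
ClaI cuts after base 2 of each site, so after positions 61, 77.
Combined cut positions: 61, 74, 77, 95.
Linear molecule, 4 cuts → 5 fragments:
  1–61 → 61 bp
  62–74 → 13 bp
  75–77 → 3 bp
  78–95 → 18 bp
  96–121 → 26 bp
Sorted largest to smallest: 61, 26, 18, 13, 3 bp.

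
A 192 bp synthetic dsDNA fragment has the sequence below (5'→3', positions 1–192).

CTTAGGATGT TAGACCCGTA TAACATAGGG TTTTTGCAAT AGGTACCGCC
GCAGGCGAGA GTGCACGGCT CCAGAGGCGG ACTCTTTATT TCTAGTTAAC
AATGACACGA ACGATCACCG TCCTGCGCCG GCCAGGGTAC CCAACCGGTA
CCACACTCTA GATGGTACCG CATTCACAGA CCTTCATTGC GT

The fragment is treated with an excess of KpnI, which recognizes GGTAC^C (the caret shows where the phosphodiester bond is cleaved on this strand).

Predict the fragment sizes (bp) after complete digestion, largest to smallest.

KpnI sites (GGTACC) start at positions 42, 136, 147, 164.
KpnI cuts after base 5 of each site (before the last base), so after positions 46, 140, 151, 168.
Linear molecule, 4 cuts → 5 fragments:
  1–46 → 46 bp
  47–140 → 94 bp
  141–151 → 11 bp
  152–168 → 17 bp
  169–192 → 24 bp
Sorted largest to smallest: 94, 46, 24, 17, 11 bp.

94, 46, 24, 17, 11 bp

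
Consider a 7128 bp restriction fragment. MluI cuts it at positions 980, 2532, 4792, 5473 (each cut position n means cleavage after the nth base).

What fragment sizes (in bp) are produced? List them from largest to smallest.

Linear molecule, 4 cuts → 5 fragments:
  980 − 0 = 980 bp
  2532 − 980 = 1552 bp
  4792 − 2532 = 2260 bp
  5473 − 4792 = 681 bp
  7128 − 5473 = 1655 bp
Sorted largest to smallest: 2260, 1655, 1552, 980, 681 bp.

2260, 1655, 1552, 980, 681 bp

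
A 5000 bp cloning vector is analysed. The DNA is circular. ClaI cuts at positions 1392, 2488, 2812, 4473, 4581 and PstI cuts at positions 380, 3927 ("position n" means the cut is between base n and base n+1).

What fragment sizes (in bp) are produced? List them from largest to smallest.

Combined cut positions (sorted): 380, 1392, 2488, 2812, 3927, 4473, 4581.
Circular molecule, 7 cuts → 7 fragments:
  1392 − 380 = 1012 bp
  2488 − 1392 = 1096 bp
  2812 − 2488 = 324 bp
  3927 − 2812 = 1115 bp
  4473 − 3927 = 546 bp
  4581 − 4473 = 108 bp
  wrap: 5000 − 4581 + 380 = 799 bp
Sorted largest to smallest: 1115, 1096, 1012, 799, 546, 324, 108 bp.

1115, 1096, 1012, 799, 546, 324, 108 bp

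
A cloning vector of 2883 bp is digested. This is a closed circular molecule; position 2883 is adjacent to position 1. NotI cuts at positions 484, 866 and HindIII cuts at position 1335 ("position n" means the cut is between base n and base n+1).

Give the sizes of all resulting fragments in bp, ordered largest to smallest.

2032, 469, 382 bp

Combined cut positions (sorted): 484, 866, 1335.
Circular molecule, 3 cuts → 3 fragments:
  866 − 484 = 382 bp
  1335 − 866 = 469 bp
  wrap: 2883 − 1335 + 484 = 2032 bp
Sorted largest to smallest: 2032, 469, 382 bp.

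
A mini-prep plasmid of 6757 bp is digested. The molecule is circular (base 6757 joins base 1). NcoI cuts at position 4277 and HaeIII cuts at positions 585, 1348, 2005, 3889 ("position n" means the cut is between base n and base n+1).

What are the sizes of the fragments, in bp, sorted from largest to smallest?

3065, 1884, 763, 657, 388 bp

Combined cut positions (sorted): 585, 1348, 2005, 3889, 4277.
Circular molecule, 5 cuts → 5 fragments:
  1348 − 585 = 763 bp
  2005 − 1348 = 657 bp
  3889 − 2005 = 1884 bp
  4277 − 3889 = 388 bp
  wrap: 6757 − 4277 + 585 = 3065 bp
Sorted largest to smallest: 3065, 1884, 763, 657, 388 bp.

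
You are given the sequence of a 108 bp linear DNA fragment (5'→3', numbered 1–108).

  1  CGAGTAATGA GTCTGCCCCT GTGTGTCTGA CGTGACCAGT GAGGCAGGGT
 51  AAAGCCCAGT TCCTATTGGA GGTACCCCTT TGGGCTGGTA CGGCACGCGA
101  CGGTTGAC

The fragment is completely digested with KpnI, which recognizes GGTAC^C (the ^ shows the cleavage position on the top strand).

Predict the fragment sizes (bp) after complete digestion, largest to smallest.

75, 33 bp

The KpnI site (GGTACC) starts at position 71.
KpnI cuts after base 5 of each site (before the last base), so after position 75.
Linear molecule, 1 cut → 2 fragments:
  1–75 → 75 bp
  76–108 → 33 bp
Sorted largest to smallest: 75, 33 bp.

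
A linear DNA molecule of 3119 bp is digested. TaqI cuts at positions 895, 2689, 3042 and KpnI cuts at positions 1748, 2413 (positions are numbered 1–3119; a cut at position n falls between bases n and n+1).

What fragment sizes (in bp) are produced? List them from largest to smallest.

895, 853, 665, 353, 276, 77 bp

Combined cut positions (sorted): 895, 1748, 2413, 2689, 3042.
Linear molecule, 5 cuts → 6 fragments:
  895 − 0 = 895 bp
  1748 − 895 = 853 bp
  2413 − 1748 = 665 bp
  2689 − 2413 = 276 bp
  3042 − 2689 = 353 bp
  3119 − 3042 = 77 bp
Sorted largest to smallest: 895, 853, 665, 353, 276, 77 bp.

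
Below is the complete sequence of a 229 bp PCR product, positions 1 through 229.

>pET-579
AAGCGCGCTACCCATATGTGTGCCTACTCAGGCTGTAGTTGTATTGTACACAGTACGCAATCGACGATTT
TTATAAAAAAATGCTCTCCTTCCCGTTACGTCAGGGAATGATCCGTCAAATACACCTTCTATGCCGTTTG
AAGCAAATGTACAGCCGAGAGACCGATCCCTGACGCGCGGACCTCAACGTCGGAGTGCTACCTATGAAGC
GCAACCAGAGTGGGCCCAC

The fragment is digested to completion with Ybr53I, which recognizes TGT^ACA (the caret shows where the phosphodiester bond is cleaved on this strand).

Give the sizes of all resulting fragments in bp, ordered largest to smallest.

Ybr53I sites (TGTACA) start at positions 45, 148.
Ybr53I cuts after base 3 of each site, so after positions 47, 150.
Linear molecule, 2 cuts → 3 fragments:
  1–47 → 47 bp
  48–150 → 103 bp
  151–229 → 79 bp
Sorted largest to smallest: 103, 79, 47 bp.

103, 79, 47 bp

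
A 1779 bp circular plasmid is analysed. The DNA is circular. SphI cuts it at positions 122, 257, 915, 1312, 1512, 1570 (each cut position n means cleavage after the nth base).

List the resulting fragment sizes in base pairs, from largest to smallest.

Circular molecule, 6 cuts → 6 fragments:
  257 − 122 = 135 bp
  915 − 257 = 658 bp
  1312 − 915 = 397 bp
  1512 − 1312 = 200 bp
  1570 − 1512 = 58 bp
  wrap: 1779 − 1570 + 122 = 331 bp
Sorted largest to smallest: 658, 397, 331, 200, 135, 58 bp.

658, 397, 331, 200, 135, 58 bp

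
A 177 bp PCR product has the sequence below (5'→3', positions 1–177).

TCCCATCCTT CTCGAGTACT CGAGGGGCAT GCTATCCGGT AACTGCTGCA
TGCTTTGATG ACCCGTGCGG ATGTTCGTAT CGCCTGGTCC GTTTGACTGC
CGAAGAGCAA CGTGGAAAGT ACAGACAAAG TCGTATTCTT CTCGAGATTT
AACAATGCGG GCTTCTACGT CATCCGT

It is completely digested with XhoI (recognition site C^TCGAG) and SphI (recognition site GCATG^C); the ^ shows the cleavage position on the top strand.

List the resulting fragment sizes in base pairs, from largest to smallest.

XhoI sites (CTCGAG) start at positions 11, 19, 141.
XhoI cuts after the first base of each site, so after positions 11, 19, 141.
SphI sites (GCATGC) start at positions 27, 48.
SphI cuts after base 5 of each site (before the last base), so after positions 31, 52.
Combined cut positions: 11, 19, 31, 52, 141.
Linear molecule, 5 cuts → 6 fragments:
  1–11 → 11 bp
  12–19 → 8 bp
  20–31 → 12 bp
  32–52 → 21 bp
  53–141 → 89 bp
  142–177 → 36 bp
Sorted largest to smallest: 89, 36, 21, 12, 11, 8 bp.

89, 36, 21, 12, 11, 8 bp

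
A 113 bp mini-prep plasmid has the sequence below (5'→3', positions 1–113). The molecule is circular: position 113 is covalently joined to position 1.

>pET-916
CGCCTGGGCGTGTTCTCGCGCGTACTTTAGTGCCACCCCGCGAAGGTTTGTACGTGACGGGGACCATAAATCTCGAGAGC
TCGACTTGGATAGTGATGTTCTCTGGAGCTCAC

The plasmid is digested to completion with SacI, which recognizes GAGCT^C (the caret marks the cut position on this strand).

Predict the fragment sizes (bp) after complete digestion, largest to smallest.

84, 29 bp

SacI sites (GAGCTC) start at positions 77, 106.
SacI cuts after base 5 of each site (before the last base), so after positions 81, 110.
Circular molecule, 2 cuts → 2 fragments:
  82–110 → 29 bp
  111–113 then 1–81 → 3 + 81 = 84 bp
Sorted largest to smallest: 84, 29 bp.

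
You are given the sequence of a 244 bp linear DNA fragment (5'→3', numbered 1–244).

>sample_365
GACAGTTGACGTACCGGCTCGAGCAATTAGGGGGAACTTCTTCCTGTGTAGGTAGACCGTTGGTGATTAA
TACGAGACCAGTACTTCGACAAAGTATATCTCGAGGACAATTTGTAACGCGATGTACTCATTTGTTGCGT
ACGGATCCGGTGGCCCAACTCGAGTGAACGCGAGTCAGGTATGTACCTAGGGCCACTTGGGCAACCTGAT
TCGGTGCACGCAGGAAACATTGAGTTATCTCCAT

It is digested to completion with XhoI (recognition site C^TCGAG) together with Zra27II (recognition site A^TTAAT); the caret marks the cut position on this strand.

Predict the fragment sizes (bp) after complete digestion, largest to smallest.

XhoI sites (CTCGAG) start at positions 18, 100, 159.
XhoI cuts after the first base of each site, so after positions 18, 100, 159.
The Zra27II site (ATTAAT) starts at position 66.
Zra27II cuts after the first base of each site, so after position 66.
Combined cut positions: 18, 66, 100, 159.
Linear molecule, 4 cuts → 5 fragments:
  1–18 → 18 bp
  19–66 → 48 bp
  67–100 → 34 bp
  101–159 → 59 bp
  160–244 → 85 bp
Sorted largest to smallest: 85, 59, 48, 34, 18 bp.

85, 59, 48, 34, 18 bp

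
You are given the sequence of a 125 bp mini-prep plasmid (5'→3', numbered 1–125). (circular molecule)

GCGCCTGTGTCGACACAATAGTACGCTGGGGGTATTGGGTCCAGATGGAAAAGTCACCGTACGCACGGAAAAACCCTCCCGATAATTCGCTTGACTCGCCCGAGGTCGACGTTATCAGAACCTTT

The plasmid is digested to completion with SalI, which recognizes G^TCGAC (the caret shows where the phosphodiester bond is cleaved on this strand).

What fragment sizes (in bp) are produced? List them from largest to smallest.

SalI sites (GTCGAC) start at positions 9, 105.
SalI cuts after the first base of each site, so after positions 9, 105.
Circular molecule, 2 cuts → 2 fragments:
  10–105 → 96 bp
  106–125 then 1–9 → 20 + 9 = 29 bp
Sorted largest to smallest: 96, 29 bp.

96, 29 bp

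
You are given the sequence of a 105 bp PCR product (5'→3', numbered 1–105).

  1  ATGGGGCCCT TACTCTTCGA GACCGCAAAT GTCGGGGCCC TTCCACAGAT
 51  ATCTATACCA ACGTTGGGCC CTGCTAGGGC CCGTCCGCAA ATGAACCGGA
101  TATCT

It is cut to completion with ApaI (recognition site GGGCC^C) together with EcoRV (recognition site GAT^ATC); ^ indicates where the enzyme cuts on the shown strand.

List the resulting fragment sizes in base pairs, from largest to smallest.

ApaI sites (GGGCCC) start at positions 4, 35, 66, 77.
ApaI cuts after base 5 of each site (before the last base), so after positions 8, 39, 70, 81.
EcoRV sites (GATATC) start at positions 48, 99.
EcoRV cuts after base 3 of each site, so after positions 50, 101.
Combined cut positions: 8, 39, 50, 70, 81, 101.
Linear molecule, 6 cuts → 7 fragments:
  1–8 → 8 bp
  9–39 → 31 bp
  40–50 → 11 bp
  51–70 → 20 bp
  71–81 → 11 bp
  82–101 → 20 bp
  102–105 → 4 bp
Sorted largest to smallest: 31, 20, 20, 11, 11, 8, 4 bp.

31, 20, 20, 11, 11, 8, 4 bp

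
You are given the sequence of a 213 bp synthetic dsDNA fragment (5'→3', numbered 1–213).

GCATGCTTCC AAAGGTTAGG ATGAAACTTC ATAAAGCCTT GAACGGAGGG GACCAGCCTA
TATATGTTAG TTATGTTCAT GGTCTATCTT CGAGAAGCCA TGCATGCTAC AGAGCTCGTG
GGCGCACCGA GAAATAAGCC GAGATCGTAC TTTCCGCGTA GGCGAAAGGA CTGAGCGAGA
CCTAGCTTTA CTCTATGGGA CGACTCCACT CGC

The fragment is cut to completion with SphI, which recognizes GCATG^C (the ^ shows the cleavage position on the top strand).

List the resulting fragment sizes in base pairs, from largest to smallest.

SphI sites (GCATGC) start at positions 1, 102.
SphI cuts after base 5 of each site (before the last base), so after positions 5, 106.
Linear molecule, 2 cuts → 3 fragments:
  1–5 → 5 bp
  6–106 → 101 bp
  107–213 → 107 bp
Sorted largest to smallest: 107, 101, 5 bp.

107, 101, 5 bp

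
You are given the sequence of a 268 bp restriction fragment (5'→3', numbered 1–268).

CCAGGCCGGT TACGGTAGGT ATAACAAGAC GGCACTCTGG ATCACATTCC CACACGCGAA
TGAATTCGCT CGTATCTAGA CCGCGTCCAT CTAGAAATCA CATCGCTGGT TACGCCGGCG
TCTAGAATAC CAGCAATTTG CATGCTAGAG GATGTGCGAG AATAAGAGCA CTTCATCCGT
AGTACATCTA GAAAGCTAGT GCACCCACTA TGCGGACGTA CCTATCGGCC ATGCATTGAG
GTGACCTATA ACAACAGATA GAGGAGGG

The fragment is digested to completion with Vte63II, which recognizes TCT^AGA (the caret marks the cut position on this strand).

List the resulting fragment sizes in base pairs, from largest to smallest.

79, 77, 66, 31, 15 bp

Vte63II sites (TCTAGA) start at positions 75, 90, 121, 187.
Vte63II cuts after base 3 of each site, so after positions 77, 92, 123, 189.
Linear molecule, 4 cuts → 5 fragments:
  1–77 → 77 bp
  78–92 → 15 bp
  93–123 → 31 bp
  124–189 → 66 bp
  190–268 → 79 bp
Sorted largest to smallest: 79, 77, 66, 31, 15 bp.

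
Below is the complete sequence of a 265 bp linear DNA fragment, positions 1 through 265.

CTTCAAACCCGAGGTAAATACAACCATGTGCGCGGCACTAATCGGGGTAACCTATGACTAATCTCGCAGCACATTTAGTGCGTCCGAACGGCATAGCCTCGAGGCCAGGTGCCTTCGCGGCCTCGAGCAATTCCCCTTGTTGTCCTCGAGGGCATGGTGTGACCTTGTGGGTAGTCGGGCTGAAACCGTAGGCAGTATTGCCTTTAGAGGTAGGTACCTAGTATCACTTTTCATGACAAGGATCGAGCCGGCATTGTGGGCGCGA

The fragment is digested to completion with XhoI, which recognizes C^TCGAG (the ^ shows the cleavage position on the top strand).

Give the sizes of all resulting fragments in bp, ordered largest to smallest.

XhoI sites (CTCGAG) start at positions 98, 122, 145.
XhoI cuts after the first base of each site, so after positions 98, 122, 145.
Linear molecule, 3 cuts → 4 fragments:
  1–98 → 98 bp
  99–122 → 24 bp
  123–145 → 23 bp
  146–265 → 120 bp
Sorted largest to smallest: 120, 98, 24, 23 bp.

120, 98, 24, 23 bp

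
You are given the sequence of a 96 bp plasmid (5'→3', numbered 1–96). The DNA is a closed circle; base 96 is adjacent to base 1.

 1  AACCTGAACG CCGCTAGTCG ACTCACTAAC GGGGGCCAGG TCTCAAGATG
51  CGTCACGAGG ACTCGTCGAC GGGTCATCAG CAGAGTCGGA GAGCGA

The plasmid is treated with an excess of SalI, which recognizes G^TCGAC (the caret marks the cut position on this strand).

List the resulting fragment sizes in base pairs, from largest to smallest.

48, 48 bp

SalI sites (GTCGAC) start at positions 17, 65.
SalI cuts after the first base of each site, so after positions 17, 65.
Circular molecule, 2 cuts → 2 fragments:
  18–65 → 48 bp
  66–96 then 1–17 → 31 + 17 = 48 bp
Sorted largest to smallest: 48, 48 bp.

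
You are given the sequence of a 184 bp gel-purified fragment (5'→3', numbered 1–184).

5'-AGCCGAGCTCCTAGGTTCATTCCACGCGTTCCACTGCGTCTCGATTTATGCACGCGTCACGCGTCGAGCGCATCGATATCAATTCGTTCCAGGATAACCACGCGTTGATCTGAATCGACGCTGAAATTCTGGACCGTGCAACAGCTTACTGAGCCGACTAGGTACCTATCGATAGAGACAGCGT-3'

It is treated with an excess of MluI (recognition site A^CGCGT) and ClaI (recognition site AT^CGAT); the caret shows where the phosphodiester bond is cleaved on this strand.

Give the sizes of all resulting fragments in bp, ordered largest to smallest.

MluI sites (ACGCGT) start at positions 24, 52, 59, 100.
MluI cuts after the first base of each site, so after positions 24, 52, 59, 100.
ClaI sites (ATCGAT) start at positions 72, 168.
ClaI cuts after base 2 of each site, so after positions 73, 169.
Combined cut positions: 24, 52, 59, 73, 100, 169.
Linear molecule, 6 cuts → 7 fragments:
  1–24 → 24 bp
  25–52 → 28 bp
  53–59 → 7 bp
  60–73 → 14 bp
  74–100 → 27 bp
  101–169 → 69 bp
  170–184 → 15 bp
Sorted largest to smallest: 69, 28, 27, 24, 15, 14, 7 bp.

69, 28, 27, 24, 15, 14, 7 bp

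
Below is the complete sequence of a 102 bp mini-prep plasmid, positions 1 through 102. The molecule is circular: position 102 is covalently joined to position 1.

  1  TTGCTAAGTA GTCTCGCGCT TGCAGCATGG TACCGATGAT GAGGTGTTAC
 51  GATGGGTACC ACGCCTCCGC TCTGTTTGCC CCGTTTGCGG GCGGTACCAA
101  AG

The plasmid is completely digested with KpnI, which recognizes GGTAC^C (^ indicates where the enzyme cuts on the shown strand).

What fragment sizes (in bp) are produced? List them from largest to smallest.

38, 38, 26 bp

KpnI sites (GGTACC) start at positions 29, 55, 93.
KpnI cuts after base 5 of each site (before the last base), so after positions 33, 59, 97.
Circular molecule, 3 cuts → 3 fragments:
  34–59 → 26 bp
  60–97 → 38 bp
  98–102 then 1–33 → 5 + 33 = 38 bp
Sorted largest to smallest: 38, 38, 26 bp.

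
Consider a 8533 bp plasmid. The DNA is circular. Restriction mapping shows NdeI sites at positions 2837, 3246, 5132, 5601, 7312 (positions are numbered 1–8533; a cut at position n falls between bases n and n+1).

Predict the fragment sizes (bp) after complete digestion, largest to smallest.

4058, 1886, 1711, 469, 409 bp

Circular molecule, 5 cuts → 5 fragments:
  3246 − 2837 = 409 bp
  5132 − 3246 = 1886 bp
  5601 − 5132 = 469 bp
  7312 − 5601 = 1711 bp
  wrap: 8533 − 7312 + 2837 = 4058 bp
Sorted largest to smallest: 4058, 1886, 1711, 469, 409 bp.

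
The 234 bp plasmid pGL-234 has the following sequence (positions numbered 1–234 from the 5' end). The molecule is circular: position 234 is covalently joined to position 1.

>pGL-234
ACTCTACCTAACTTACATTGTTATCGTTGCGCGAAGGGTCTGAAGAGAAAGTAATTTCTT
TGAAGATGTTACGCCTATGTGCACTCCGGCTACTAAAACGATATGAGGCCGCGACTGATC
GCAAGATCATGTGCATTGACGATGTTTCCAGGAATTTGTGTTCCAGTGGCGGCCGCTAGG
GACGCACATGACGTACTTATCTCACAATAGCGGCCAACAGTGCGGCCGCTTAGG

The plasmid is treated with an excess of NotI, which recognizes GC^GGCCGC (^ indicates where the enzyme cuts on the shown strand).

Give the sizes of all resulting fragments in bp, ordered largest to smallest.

181, 53 bp

NotI sites (GCGGCCGC) start at positions 169, 222.
NotI cuts after base 2 of each site, so after positions 170, 223.
Circular molecule, 2 cuts → 2 fragments:
  171–223 → 53 bp
  224–234 then 1–170 → 11 + 170 = 181 bp
Sorted largest to smallest: 181, 53 bp.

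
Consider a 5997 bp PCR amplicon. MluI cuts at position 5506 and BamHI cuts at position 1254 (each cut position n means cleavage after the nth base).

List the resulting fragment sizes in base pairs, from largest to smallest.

4252, 1254, 491 bp

Combined cut positions (sorted): 1254, 5506.
Linear molecule, 2 cuts → 3 fragments:
  1254 − 0 = 1254 bp
  5506 − 1254 = 4252 bp
  5997 − 5506 = 491 bp
Sorted largest to smallest: 4252, 1254, 491 bp.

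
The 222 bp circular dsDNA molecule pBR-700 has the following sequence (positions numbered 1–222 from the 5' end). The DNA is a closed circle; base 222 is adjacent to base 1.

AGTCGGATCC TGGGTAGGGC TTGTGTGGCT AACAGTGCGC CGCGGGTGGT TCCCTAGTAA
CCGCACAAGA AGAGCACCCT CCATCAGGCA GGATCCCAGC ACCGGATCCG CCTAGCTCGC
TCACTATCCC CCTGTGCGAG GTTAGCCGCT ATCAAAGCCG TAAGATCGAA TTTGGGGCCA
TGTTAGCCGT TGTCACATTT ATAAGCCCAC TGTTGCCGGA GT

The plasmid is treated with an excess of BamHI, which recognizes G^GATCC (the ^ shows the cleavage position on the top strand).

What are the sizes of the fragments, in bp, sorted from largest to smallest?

123, 86, 13 bp

BamHI sites (GGATCC) start at positions 5, 91, 104.
BamHI cuts after the first base of each site, so after positions 5, 91, 104.
Circular molecule, 3 cuts → 3 fragments:
  6–91 → 86 bp
  92–104 → 13 bp
  105–222 then 1–5 → 118 + 5 = 123 bp
Sorted largest to smallest: 123, 86, 13 bp.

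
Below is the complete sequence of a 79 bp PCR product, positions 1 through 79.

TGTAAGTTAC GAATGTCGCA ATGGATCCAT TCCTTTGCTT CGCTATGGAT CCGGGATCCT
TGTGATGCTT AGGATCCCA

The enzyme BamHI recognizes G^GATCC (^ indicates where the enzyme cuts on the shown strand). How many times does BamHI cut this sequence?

GGATCC occurs starting at positions 23, 47, 54, 72.
BamHI cuts at 4 sites.

4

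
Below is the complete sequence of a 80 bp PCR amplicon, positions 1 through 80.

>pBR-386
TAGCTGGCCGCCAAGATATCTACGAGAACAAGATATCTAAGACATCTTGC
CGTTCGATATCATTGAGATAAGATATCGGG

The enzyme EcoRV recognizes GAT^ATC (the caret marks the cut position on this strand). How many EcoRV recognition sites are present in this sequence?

4

GATATC occurs starting at positions 15, 32, 56, 72.
EcoRV cuts at 4 sites.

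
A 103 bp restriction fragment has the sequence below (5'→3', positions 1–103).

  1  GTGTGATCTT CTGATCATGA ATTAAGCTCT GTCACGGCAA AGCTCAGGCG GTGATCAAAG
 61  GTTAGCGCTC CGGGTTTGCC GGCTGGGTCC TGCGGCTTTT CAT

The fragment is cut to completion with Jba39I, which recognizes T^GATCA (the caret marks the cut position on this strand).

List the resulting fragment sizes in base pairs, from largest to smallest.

Jba39I sites (TGATCA) start at positions 12, 52.
Jba39I cuts after the first base of each site, so after positions 12, 52.
Linear molecule, 2 cuts → 3 fragments:
  1–12 → 12 bp
  13–52 → 40 bp
  53–103 → 51 bp
Sorted largest to smallest: 51, 40, 12 bp.

51, 40, 12 bp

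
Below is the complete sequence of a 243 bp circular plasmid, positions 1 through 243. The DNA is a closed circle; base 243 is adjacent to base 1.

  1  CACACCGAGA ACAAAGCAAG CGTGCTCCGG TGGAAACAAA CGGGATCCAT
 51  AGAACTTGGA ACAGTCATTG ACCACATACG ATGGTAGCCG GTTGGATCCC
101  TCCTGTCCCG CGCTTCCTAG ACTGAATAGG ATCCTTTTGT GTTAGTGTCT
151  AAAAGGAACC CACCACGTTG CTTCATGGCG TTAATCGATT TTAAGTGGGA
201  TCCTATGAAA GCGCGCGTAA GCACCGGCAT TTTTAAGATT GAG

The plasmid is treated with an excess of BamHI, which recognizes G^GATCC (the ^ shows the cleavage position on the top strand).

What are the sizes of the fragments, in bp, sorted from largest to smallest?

88, 69, 51, 35 bp

BamHI sites (GGATCC) start at positions 43, 94, 129, 198.
BamHI cuts after the first base of each site, so after positions 43, 94, 129, 198.
Circular molecule, 4 cuts → 4 fragments:
  44–94 → 51 bp
  95–129 → 35 bp
  130–198 → 69 bp
  199–243 then 1–43 → 45 + 43 = 88 bp
Sorted largest to smallest: 88, 69, 51, 35 bp.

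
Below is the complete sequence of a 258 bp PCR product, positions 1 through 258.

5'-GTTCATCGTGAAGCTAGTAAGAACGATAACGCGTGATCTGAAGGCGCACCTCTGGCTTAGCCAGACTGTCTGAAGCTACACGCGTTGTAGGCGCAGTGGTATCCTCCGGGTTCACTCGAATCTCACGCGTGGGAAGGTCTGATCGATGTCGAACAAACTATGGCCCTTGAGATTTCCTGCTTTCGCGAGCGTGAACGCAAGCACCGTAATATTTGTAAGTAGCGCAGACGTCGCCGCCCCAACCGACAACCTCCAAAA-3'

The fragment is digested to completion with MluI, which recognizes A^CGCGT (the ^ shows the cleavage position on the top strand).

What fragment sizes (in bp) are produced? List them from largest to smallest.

MluI sites (ACGCGT) start at positions 29, 80, 125.
MluI cuts after the first base of each site, so after positions 29, 80, 125.
Linear molecule, 3 cuts → 4 fragments:
  1–29 → 29 bp
  30–80 → 51 bp
  81–125 → 45 bp
  126–258 → 133 bp
Sorted largest to smallest: 133, 51, 45, 29 bp.

133, 51, 45, 29 bp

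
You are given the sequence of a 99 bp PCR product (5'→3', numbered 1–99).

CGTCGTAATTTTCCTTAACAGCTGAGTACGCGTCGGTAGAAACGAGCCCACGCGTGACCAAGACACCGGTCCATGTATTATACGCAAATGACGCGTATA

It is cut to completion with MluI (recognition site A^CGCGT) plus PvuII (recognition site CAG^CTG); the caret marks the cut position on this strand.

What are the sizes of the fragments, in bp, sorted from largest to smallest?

41, 22, 21, 8, 7 bp

MluI sites (ACGCGT) start at positions 28, 50, 91.
MluI cuts after the first base of each site, so after positions 28, 50, 91.
The PvuII site (CAGCTG) starts at position 19.
PvuII cuts after base 3 of each site, so after position 21.
Combined cut positions: 21, 28, 50, 91.
Linear molecule, 4 cuts → 5 fragments:
  1–21 → 21 bp
  22–28 → 7 bp
  29–50 → 22 bp
  51–91 → 41 bp
  92–99 → 8 bp
Sorted largest to smallest: 41, 22, 21, 8, 7 bp.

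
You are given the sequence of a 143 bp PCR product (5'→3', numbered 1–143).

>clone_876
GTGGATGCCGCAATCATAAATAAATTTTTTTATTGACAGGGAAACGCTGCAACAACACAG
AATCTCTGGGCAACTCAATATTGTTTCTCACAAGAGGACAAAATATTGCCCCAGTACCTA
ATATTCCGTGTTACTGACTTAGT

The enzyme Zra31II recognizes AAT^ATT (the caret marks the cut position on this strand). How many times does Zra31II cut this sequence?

AATATT occurs starting at positions 77, 102, 120.
Zra31II cuts at 3 sites.

3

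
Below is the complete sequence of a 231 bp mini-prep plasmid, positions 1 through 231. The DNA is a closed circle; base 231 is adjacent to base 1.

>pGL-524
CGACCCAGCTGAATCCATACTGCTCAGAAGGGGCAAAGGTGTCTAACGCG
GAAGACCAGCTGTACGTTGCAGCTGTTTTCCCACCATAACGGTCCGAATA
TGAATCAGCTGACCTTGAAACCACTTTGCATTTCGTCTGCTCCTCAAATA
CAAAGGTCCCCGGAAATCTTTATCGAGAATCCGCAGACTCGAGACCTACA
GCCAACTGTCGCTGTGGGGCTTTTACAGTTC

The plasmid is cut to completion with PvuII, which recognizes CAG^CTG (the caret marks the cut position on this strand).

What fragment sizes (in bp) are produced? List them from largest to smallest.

PvuII sites (CAGCTG) start at positions 6, 57, 70, 106.
PvuII cuts after base 3 of each site, so after positions 8, 59, 72, 108.
Circular molecule, 4 cuts → 4 fragments:
  9–59 → 51 bp
  60–72 → 13 bp
  73–108 → 36 bp
  109–231 then 1–8 → 123 + 8 = 131 bp
Sorted largest to smallest: 131, 51, 36, 13 bp.

131, 51, 36, 13 bp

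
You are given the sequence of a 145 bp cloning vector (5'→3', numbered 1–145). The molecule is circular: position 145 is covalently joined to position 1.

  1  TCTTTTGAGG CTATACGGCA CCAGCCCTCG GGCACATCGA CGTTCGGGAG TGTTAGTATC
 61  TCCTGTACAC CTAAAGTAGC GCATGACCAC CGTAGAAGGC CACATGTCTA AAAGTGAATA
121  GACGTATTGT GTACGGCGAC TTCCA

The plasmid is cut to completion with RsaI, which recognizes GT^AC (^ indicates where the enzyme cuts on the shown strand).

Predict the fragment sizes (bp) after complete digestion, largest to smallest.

79, 66 bp

RsaI sites (GTAC) start at positions 65, 131.
RsaI cuts after base 2 of each site, so after positions 66, 132.
Circular molecule, 2 cuts → 2 fragments:
  67–132 → 66 bp
  133–145 then 1–66 → 13 + 66 = 79 bp
Sorted largest to smallest: 79, 66 bp.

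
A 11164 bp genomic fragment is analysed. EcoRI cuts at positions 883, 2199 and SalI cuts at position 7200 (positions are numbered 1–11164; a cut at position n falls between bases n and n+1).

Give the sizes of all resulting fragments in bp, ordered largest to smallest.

Combined cut positions (sorted): 883, 2199, 7200.
Linear molecule, 3 cuts → 4 fragments:
  883 − 0 = 883 bp
  2199 − 883 = 1316 bp
  7200 − 2199 = 5001 bp
  11164 − 7200 = 3964 bp
Sorted largest to smallest: 5001, 3964, 1316, 883 bp.

5001, 3964, 1316, 883 bp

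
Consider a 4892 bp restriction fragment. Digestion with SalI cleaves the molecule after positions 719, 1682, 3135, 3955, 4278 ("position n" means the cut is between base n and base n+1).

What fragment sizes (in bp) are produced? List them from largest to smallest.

1453, 963, 820, 719, 614, 323 bp

Linear molecule, 5 cuts → 6 fragments:
  719 − 0 = 719 bp
  1682 − 719 = 963 bp
  3135 − 1682 = 1453 bp
  3955 − 3135 = 820 bp
  4278 − 3955 = 323 bp
  4892 − 4278 = 614 bp
Sorted largest to smallest: 1453, 963, 820, 719, 614, 323 bp.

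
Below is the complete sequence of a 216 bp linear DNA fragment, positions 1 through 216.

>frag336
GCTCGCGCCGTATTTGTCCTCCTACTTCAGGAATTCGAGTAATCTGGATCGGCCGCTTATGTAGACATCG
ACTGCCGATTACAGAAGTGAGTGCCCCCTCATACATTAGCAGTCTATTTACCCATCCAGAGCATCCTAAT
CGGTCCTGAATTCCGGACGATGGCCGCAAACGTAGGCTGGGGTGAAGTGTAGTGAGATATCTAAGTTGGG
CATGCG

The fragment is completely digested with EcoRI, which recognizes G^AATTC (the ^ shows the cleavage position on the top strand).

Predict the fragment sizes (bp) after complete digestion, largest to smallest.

EcoRI sites (GAATTC) start at positions 31, 148.
EcoRI cuts after the first base of each site, so after positions 31, 148.
Linear molecule, 2 cuts → 3 fragments:
  1–31 → 31 bp
  32–148 → 117 bp
  149–216 → 68 bp
Sorted largest to smallest: 117, 68, 31 bp.

117, 68, 31 bp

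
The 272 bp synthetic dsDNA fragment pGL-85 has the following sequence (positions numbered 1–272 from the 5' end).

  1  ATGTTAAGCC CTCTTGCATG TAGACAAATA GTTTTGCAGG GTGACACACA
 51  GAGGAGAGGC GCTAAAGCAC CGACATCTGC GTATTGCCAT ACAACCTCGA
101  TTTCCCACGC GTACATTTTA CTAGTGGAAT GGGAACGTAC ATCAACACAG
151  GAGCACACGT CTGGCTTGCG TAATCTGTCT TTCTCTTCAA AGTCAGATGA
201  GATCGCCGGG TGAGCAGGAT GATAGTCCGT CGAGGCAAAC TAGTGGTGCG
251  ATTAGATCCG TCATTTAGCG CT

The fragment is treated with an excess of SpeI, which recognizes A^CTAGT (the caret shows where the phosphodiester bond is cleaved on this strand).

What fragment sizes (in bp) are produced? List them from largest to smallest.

SpeI sites (ACTAGT) start at positions 120, 239.
SpeI cuts after the first base of each site, so after positions 120, 239.
Linear molecule, 2 cuts → 3 fragments:
  1–120 → 120 bp
  121–239 → 119 bp
  240–272 → 33 bp
Sorted largest to smallest: 120, 119, 33 bp.

120, 119, 33 bp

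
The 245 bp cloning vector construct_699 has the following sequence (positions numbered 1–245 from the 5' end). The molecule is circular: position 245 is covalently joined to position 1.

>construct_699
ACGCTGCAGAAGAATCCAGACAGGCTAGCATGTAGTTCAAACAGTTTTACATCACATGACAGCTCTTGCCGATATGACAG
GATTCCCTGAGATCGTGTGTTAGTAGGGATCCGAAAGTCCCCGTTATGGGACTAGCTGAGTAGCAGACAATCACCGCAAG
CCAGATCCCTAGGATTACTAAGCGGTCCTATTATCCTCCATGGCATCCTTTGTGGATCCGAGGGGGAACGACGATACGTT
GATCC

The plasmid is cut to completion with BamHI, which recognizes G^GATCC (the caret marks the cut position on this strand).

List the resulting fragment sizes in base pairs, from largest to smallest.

138, 107 bp

BamHI sites (GGATCC) start at positions 107, 214.
BamHI cuts after the first base of each site, so after positions 107, 214.
Circular molecule, 2 cuts → 2 fragments:
  108–214 → 107 bp
  215–245 then 1–107 → 31 + 107 = 138 bp
Sorted largest to smallest: 138, 107 bp.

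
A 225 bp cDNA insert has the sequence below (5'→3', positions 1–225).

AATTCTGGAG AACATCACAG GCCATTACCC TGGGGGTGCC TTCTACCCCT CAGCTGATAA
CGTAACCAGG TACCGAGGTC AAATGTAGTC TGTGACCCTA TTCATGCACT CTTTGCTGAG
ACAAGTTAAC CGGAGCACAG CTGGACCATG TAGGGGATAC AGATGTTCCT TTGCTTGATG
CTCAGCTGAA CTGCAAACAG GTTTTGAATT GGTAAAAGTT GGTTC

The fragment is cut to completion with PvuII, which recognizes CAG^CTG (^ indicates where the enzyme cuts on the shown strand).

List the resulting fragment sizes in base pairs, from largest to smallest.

PvuII sites (CAGCTG) start at positions 51, 138, 183.
PvuII cuts after base 3 of each site, so after positions 53, 140, 185.
Linear molecule, 3 cuts → 4 fragments:
  1–53 → 53 bp
  54–140 → 87 bp
  141–185 → 45 bp
  186–225 → 40 bp
Sorted largest to smallest: 87, 53, 45, 40 bp.

87, 53, 45, 40 bp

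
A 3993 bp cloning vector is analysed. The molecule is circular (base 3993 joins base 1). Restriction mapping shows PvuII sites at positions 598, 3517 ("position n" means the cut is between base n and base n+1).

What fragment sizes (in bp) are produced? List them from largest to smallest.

2919, 1074 bp

Circular molecule, 2 cuts → 2 fragments:
  3517 − 598 = 2919 bp
  wrap: 3993 − 3517 + 598 = 1074 bp
Sorted largest to smallest: 2919, 1074 bp.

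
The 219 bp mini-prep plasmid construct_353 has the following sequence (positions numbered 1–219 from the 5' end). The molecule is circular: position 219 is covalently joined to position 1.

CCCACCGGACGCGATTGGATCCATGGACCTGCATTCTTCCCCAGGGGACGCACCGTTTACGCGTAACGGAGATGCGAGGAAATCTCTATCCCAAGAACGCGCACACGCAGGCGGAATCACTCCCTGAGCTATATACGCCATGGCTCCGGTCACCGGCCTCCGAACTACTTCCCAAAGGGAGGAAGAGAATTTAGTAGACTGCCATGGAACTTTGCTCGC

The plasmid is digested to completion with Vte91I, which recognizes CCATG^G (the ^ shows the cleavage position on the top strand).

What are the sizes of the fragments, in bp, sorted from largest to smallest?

Vte91I sites (CCATGG) start at positions 21, 138, 202.
Vte91I cuts after base 5 of each site (before the last base), so after positions 25, 142, 206.
Circular molecule, 3 cuts → 3 fragments:
  26–142 → 117 bp
  143–206 → 64 bp
  207–219 then 1–25 → 13 + 25 = 38 bp
Sorted largest to smallest: 117, 64, 38 bp.

117, 64, 38 bp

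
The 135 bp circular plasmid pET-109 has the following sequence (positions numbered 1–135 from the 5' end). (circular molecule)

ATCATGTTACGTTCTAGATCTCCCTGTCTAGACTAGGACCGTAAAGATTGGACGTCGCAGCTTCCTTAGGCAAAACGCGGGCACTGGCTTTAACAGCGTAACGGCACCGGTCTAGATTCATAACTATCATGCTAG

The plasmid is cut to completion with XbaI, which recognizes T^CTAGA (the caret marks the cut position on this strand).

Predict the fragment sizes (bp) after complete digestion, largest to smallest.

84, 37, 14 bp

XbaI sites (TCTAGA) start at positions 13, 27, 111.
XbaI cuts after the first base of each site, so after positions 13, 27, 111.
Circular molecule, 3 cuts → 3 fragments:
  14–27 → 14 bp
  28–111 → 84 bp
  112–135 then 1–13 → 24 + 13 = 37 bp
Sorted largest to smallest: 84, 37, 14 bp.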